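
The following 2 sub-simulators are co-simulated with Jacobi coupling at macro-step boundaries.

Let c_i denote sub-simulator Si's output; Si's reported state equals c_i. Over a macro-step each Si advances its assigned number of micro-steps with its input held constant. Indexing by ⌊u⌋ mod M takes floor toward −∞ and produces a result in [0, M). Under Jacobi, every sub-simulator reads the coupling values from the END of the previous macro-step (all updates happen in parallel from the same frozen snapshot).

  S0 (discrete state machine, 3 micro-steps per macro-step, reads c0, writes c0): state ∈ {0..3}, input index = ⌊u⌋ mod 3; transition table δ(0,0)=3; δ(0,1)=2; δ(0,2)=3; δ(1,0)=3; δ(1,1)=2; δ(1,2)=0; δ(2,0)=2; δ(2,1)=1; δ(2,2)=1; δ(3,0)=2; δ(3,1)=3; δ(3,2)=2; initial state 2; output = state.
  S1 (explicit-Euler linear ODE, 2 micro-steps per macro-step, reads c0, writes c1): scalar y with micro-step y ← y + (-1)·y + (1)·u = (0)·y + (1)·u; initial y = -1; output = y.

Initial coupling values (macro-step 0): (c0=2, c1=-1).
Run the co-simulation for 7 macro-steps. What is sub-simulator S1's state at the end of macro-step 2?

S1 state at macro-step 2 = 3

macro 1: S0 reads c0=2 → after 3×micro: 3; S1 reads c0=2 → after 2×micro: 2 ⇒ (c0=3, c1=2)
macro 2: S0 reads c0=3 → after 3×micro: 2; S1 reads c0=3 → after 2×micro: 3 ⇒ (c0=2, c1=3)
macro 3: S0 reads c0=2 → after 3×micro: 3; S1 reads c0=2 → after 2×micro: 2 ⇒ (c0=3, c1=2)
macro 4: S0 reads c0=3 → after 3×micro: 2; S1 reads c0=3 → after 2×micro: 3 ⇒ (c0=2, c1=3)
macro 5: S0 reads c0=2 → after 3×micro: 3; S1 reads c0=2 → after 2×micro: 2 ⇒ (c0=3, c1=2)
macro 6: S0 reads c0=3 → after 3×micro: 2; S1 reads c0=3 → after 2×micro: 3 ⇒ (c0=2, c1=3)
macro 7: S0 reads c0=2 → after 3×micro: 3; S1 reads c0=2 → after 2×micro: 2 ⇒ (c0=3, c1=2)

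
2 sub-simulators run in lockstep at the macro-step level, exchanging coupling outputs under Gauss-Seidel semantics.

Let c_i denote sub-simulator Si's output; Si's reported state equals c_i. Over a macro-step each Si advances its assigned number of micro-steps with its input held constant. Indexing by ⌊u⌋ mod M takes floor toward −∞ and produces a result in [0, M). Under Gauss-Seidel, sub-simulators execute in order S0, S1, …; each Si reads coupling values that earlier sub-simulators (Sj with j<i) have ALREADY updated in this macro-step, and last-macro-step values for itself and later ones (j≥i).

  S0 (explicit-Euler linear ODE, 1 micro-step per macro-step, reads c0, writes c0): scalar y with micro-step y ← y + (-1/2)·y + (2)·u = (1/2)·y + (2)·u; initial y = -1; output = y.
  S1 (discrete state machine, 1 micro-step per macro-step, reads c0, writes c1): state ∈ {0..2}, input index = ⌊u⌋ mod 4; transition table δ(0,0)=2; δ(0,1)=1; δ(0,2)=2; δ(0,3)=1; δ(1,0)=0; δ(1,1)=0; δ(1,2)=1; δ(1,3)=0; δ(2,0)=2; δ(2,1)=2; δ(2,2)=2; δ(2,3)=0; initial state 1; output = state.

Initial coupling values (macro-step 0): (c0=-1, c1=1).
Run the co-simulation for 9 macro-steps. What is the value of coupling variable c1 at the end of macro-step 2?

macro 1: S0 reads c0=-1 → after 1×micro: -5/2; S1 reads c0=-5/2 → after 1×micro: 0 ⇒ (c0=-5/2, c1=0)
macro 2: S0 reads c0=-5/2 → after 1×micro: -25/4; S1 reads c0=-25/4 → after 1×micro: 1 ⇒ (c0=-25/4, c1=1)
macro 3: S0 reads c0=-25/4 → after 1×micro: -125/8; S1 reads c0=-125/8 → after 1×micro: 0 ⇒ (c0=-125/8, c1=0)
macro 4: S0 reads c0=-125/8 → after 1×micro: -625/16; S1 reads c0=-625/16 → after 1×micro: 2 ⇒ (c0=-625/16, c1=2)
macro 5: S0 reads c0=-625/16 → after 1×micro: -3125/32; S1 reads c0=-3125/32 → after 1×micro: 2 ⇒ (c0=-3125/32, c1=2)
macro 6: S0 reads c0=-3125/32 → after 1×micro: -15625/64; S1 reads c0=-15625/64 → after 1×micro: 0 ⇒ (c0=-15625/64, c1=0)
macro 7: S0 reads c0=-15625/64 → after 1×micro: -78125/128; S1 reads c0=-78125/128 → after 1×micro: 1 ⇒ (c0=-78125/128, c1=1)
macro 8: S0 reads c0=-78125/128 → after 1×micro: -390625/256; S1 reads c0=-390625/256 → after 1×micro: 1 ⇒ (c0=-390625/256, c1=1)
macro 9: S0 reads c0=-390625/256 → after 1×micro: -1953125/512; S1 reads c0=-1953125/512 → after 1×micro: 0 ⇒ (c0=-1953125/512, c1=0)

c1 at macro-step 2 = 1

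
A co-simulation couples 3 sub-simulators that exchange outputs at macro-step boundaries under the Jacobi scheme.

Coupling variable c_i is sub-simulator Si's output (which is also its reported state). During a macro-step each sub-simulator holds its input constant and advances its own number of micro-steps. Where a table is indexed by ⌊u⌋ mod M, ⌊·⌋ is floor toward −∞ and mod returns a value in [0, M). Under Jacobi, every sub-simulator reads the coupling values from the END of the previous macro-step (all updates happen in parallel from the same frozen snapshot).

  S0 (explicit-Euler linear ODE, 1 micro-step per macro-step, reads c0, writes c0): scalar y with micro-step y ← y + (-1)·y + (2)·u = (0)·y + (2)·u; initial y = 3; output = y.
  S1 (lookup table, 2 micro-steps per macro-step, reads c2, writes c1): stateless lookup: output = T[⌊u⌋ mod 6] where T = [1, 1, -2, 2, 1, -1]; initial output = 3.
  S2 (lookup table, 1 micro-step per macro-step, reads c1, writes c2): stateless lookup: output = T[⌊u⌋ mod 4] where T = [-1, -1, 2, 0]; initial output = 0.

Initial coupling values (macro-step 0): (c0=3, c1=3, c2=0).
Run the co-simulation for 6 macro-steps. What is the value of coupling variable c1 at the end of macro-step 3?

macro 1: S0 reads c0=3 → after 1×micro: 6; S1 reads c2=0 → after 2×micro: 1; S2 reads c1=3 → after 1×micro: 0 ⇒ (c0=6, c1=1, c2=0)
macro 2: S0 reads c0=6 → after 1×micro: 12; S1 reads c2=0 → after 2×micro: 1; S2 reads c1=1 → after 1×micro: -1 ⇒ (c0=12, c1=1, c2=-1)
macro 3: S0 reads c0=12 → after 1×micro: 24; S1 reads c2=-1 → after 2×micro: -1; S2 reads c1=1 → after 1×micro: -1 ⇒ (c0=24, c1=-1, c2=-1)
macro 4: S0 reads c0=24 → after 1×micro: 48; S1 reads c2=-1 → after 2×micro: -1; S2 reads c1=-1 → after 1×micro: 0 ⇒ (c0=48, c1=-1, c2=0)
macro 5: S0 reads c0=48 → after 1×micro: 96; S1 reads c2=0 → after 2×micro: 1; S2 reads c1=-1 → after 1×micro: 0 ⇒ (c0=96, c1=1, c2=0)
macro 6: S0 reads c0=96 → after 1×micro: 192; S1 reads c2=0 → after 2×micro: 1; S2 reads c1=1 → after 1×micro: -1 ⇒ (c0=192, c1=1, c2=-1)

c1 at macro-step 3 = -1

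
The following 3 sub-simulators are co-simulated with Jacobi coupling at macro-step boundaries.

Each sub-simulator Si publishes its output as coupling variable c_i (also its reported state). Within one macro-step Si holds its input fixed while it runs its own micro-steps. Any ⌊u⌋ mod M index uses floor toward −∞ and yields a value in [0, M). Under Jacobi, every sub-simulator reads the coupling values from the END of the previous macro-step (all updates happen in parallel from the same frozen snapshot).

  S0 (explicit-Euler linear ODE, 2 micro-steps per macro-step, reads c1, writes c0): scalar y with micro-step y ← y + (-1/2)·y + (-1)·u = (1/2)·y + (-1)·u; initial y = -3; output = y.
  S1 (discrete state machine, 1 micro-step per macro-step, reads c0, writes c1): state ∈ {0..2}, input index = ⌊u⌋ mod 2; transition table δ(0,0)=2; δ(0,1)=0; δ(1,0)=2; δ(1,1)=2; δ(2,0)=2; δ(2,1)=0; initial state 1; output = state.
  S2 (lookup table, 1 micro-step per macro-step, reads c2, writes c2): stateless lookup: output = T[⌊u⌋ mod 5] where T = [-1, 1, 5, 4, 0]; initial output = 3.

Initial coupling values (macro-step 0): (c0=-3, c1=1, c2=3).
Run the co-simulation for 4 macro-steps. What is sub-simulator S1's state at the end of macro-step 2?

macro 1: S0 reads c1=1 → after 2×micro: -9/4; S1 reads c0=-3 → after 1×micro: 2; S2 reads c2=3 → after 1×micro: 4 ⇒ (c0=-9/4, c1=2, c2=4)
macro 2: S0 reads c1=2 → after 2×micro: -57/16; S1 reads c0=-9/4 → after 1×micro: 0; S2 reads c2=4 → after 1×micro: 0 ⇒ (c0=-57/16, c1=0, c2=0)
macro 3: S0 reads c1=0 → after 2×micro: -57/64; S1 reads c0=-57/16 → after 1×micro: 2; S2 reads c2=0 → after 1×micro: -1 ⇒ (c0=-57/64, c1=2, c2=-1)
macro 4: S0 reads c1=2 → after 2×micro: -825/256; S1 reads c0=-57/64 → after 1×micro: 0; S2 reads c2=-1 → after 1×micro: 0 ⇒ (c0=-825/256, c1=0, c2=0)

S1 state at macro-step 2 = 0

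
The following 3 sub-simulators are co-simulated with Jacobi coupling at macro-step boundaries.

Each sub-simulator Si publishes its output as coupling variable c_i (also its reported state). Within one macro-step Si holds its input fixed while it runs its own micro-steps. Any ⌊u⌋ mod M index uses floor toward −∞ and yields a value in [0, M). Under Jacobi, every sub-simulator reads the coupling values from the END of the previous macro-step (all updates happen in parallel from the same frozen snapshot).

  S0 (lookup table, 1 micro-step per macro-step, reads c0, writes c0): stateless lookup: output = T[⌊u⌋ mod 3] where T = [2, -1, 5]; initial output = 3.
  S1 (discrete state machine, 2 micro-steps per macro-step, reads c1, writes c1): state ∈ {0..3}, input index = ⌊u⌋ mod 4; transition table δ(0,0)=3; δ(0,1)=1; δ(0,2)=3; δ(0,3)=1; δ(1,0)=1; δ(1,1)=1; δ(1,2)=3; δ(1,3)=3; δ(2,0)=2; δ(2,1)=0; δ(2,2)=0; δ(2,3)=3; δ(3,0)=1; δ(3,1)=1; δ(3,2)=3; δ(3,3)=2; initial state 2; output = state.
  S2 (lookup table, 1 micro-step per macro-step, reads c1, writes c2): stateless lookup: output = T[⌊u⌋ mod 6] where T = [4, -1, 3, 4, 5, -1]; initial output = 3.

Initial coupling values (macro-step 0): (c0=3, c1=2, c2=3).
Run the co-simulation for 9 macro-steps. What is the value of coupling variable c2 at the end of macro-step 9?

c2 at macro-step 9 = 4

macro 1: S0 reads c0=3 → after 1×micro: 2; S1 reads c1=2 → after 2×micro: 3; S2 reads c1=2 → after 1×micro: 3 ⇒ (c0=2, c1=3, c2=3)
macro 2: S0 reads c0=2 → after 1×micro: 5; S1 reads c1=3 → after 2×micro: 3; S2 reads c1=3 → after 1×micro: 4 ⇒ (c0=5, c1=3, c2=4)
macro 3: S0 reads c0=5 → after 1×micro: 5; S1 reads c1=3 → after 2×micro: 3; S2 reads c1=3 → after 1×micro: 4 ⇒ (c0=5, c1=3, c2=4)
macro 4: S0 reads c0=5 → after 1×micro: 5; S1 reads c1=3 → after 2×micro: 3; S2 reads c1=3 → after 1×micro: 4 ⇒ (c0=5, c1=3, c2=4)
macro 5: S0 reads c0=5 → after 1×micro: 5; S1 reads c1=3 → after 2×micro: 3; S2 reads c1=3 → after 1×micro: 4 ⇒ (c0=5, c1=3, c2=4)
macro 6: S0 reads c0=5 → after 1×micro: 5; S1 reads c1=3 → after 2×micro: 3; S2 reads c1=3 → after 1×micro: 4 ⇒ (c0=5, c1=3, c2=4)
macro 7: S0 reads c0=5 → after 1×micro: 5; S1 reads c1=3 → after 2×micro: 3; S2 reads c1=3 → after 1×micro: 4 ⇒ (c0=5, c1=3, c2=4)
macro 8: S0 reads c0=5 → after 1×micro: 5; S1 reads c1=3 → after 2×micro: 3; S2 reads c1=3 → after 1×micro: 4 ⇒ (c0=5, c1=3, c2=4)
macro 9: S0 reads c0=5 → after 1×micro: 5; S1 reads c1=3 → after 2×micro: 3; S2 reads c1=3 → after 1×micro: 4 ⇒ (c0=5, c1=3, c2=4)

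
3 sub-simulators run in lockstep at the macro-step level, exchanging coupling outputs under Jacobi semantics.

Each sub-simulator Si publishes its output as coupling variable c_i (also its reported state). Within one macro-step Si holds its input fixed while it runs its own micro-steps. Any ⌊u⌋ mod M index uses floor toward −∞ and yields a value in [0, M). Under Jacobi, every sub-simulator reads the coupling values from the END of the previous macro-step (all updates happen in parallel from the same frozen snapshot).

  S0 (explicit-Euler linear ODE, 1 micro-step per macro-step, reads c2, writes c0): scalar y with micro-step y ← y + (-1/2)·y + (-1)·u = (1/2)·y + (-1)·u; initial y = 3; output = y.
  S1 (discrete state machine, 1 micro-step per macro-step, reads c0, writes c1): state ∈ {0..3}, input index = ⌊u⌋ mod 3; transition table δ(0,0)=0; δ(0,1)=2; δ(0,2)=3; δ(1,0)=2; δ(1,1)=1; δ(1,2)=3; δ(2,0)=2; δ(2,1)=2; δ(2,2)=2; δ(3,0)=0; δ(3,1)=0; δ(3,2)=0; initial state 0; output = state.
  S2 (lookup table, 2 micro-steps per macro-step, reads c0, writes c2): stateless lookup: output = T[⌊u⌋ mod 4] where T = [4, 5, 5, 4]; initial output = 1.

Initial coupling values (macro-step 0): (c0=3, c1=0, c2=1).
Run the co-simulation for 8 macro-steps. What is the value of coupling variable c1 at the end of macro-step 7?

c1 at macro-step 7 = 3

macro 1: S0 reads c2=1 → after 1×micro: 1/2; S1 reads c0=3 → after 1×micro: 0; S2 reads c0=3 → after 2×micro: 4 ⇒ (c0=1/2, c1=0, c2=4)
macro 2: S0 reads c2=4 → after 1×micro: -15/4; S1 reads c0=1/2 → after 1×micro: 0; S2 reads c0=1/2 → after 2×micro: 4 ⇒ (c0=-15/4, c1=0, c2=4)
macro 3: S0 reads c2=4 → after 1×micro: -47/8; S1 reads c0=-15/4 → after 1×micro: 3; S2 reads c0=-15/4 → after 2×micro: 4 ⇒ (c0=-47/8, c1=3, c2=4)
macro 4: S0 reads c2=4 → after 1×micro: -111/16; S1 reads c0=-47/8 → after 1×micro: 0; S2 reads c0=-47/8 → after 2×micro: 5 ⇒ (c0=-111/16, c1=0, c2=5)
macro 5: S0 reads c2=5 → after 1×micro: -271/32; S1 reads c0=-111/16 → after 1×micro: 3; S2 reads c0=-111/16 → after 2×micro: 5 ⇒ (c0=-271/32, c1=3, c2=5)
macro 6: S0 reads c2=5 → after 1×micro: -591/64; S1 reads c0=-271/32 → after 1×micro: 0; S2 reads c0=-271/32 → after 2×micro: 4 ⇒ (c0=-591/64, c1=0, c2=4)
macro 7: S0 reads c2=4 → after 1×micro: -1103/128; S1 reads c0=-591/64 → after 1×micro: 3; S2 reads c0=-591/64 → after 2×micro: 5 ⇒ (c0=-1103/128, c1=3, c2=5)
macro 8: S0 reads c2=5 → after 1×micro: -2383/256; S1 reads c0=-1103/128 → after 1×micro: 0; S2 reads c0=-1103/128 → after 2×micro: 4 ⇒ (c0=-2383/256, c1=0, c2=4)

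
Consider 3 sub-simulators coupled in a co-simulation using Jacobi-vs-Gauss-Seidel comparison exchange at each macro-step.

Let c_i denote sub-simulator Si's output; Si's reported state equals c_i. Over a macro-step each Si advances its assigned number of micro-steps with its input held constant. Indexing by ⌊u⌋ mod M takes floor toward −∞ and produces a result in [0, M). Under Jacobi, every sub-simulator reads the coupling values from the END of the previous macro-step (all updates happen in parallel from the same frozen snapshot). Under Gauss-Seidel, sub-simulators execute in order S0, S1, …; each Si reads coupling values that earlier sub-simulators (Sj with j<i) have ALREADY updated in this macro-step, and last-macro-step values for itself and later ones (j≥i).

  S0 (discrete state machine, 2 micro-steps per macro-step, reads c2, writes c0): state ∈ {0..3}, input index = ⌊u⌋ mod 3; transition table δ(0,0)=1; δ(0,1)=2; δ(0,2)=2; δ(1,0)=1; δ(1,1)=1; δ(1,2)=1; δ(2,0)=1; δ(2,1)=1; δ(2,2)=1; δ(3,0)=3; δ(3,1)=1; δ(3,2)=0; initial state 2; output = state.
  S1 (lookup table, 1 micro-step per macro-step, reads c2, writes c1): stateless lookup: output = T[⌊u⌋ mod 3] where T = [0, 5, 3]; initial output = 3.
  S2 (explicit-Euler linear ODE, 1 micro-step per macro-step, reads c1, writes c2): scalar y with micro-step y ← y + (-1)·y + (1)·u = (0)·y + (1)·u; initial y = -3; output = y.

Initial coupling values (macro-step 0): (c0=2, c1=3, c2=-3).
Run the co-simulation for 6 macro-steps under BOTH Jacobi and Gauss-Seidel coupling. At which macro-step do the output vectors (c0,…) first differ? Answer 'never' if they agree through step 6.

[Jacobi] macro 1: S0 reads c2=-3 → after 2×micro: 1; S1 reads c2=-3 → after 1×micro: 0; S2 reads c1=3 → after 1×micro: 3 ⇒ (c0=1, c1=0, c2=3)
[Jacobi] macro 2: S0 reads c2=3 → after 2×micro: 1; S1 reads c2=3 → after 1×micro: 0; S2 reads c1=0 → after 1×micro: 0 ⇒ (c0=1, c1=0, c2=0)
[Jacobi] macro 3: S0 reads c2=0 → after 2×micro: 1; S1 reads c2=0 → after 1×micro: 0; S2 reads c1=0 → after 1×micro: 0 ⇒ (c0=1, c1=0, c2=0)
[Jacobi] macro 4: S0 reads c2=0 → after 2×micro: 1; S1 reads c2=0 → after 1×micro: 0; S2 reads c1=0 → after 1×micro: 0 ⇒ (c0=1, c1=0, c2=0)
[Jacobi] macro 5: S0 reads c2=0 → after 2×micro: 1; S1 reads c2=0 → after 1×micro: 0; S2 reads c1=0 → after 1×micro: 0 ⇒ (c0=1, c1=0, c2=0)
[Jacobi] macro 6: S0 reads c2=0 → after 2×micro: 1; S1 reads c2=0 → after 1×micro: 0; S2 reads c1=0 → after 1×micro: 0 ⇒ (c0=1, c1=0, c2=0)
[Gauss-Seidel] macro 1: S0 reads c2=-3 → after 2×micro: 1; S1 reads c2=-3 → after 1×micro: 0; S2 reads c1=0 → after 1×micro: 0 ⇒ (c0=1, c1=0, c2=0)
[Gauss-Seidel] macro 2: S0 reads c2=0 → after 2×micro: 1; S1 reads c2=0 → after 1×micro: 0; S2 reads c1=0 → after 1×micro: 0 ⇒ (c0=1, c1=0, c2=0)
[Gauss-Seidel] macro 3: S0 reads c2=0 → after 2×micro: 1; S1 reads c2=0 → after 1×micro: 0; S2 reads c1=0 → after 1×micro: 0 ⇒ (c0=1, c1=0, c2=0)
[Gauss-Seidel] macro 4: S0 reads c2=0 → after 2×micro: 1; S1 reads c2=0 → after 1×micro: 0; S2 reads c1=0 → after 1×micro: 0 ⇒ (c0=1, c1=0, c2=0)
[Gauss-Seidel] macro 5: S0 reads c2=0 → after 2×micro: 1; S1 reads c2=0 → after 1×micro: 0; S2 reads c1=0 → after 1×micro: 0 ⇒ (c0=1, c1=0, c2=0)
[Gauss-Seidel] macro 6: S0 reads c2=0 → after 2×micro: 1; S1 reads c2=0 → after 1×micro: 0; S2 reads c1=0 → after 1×micro: 0 ⇒ (c0=1, c1=0, c2=0)

first divergence at macro-step: 1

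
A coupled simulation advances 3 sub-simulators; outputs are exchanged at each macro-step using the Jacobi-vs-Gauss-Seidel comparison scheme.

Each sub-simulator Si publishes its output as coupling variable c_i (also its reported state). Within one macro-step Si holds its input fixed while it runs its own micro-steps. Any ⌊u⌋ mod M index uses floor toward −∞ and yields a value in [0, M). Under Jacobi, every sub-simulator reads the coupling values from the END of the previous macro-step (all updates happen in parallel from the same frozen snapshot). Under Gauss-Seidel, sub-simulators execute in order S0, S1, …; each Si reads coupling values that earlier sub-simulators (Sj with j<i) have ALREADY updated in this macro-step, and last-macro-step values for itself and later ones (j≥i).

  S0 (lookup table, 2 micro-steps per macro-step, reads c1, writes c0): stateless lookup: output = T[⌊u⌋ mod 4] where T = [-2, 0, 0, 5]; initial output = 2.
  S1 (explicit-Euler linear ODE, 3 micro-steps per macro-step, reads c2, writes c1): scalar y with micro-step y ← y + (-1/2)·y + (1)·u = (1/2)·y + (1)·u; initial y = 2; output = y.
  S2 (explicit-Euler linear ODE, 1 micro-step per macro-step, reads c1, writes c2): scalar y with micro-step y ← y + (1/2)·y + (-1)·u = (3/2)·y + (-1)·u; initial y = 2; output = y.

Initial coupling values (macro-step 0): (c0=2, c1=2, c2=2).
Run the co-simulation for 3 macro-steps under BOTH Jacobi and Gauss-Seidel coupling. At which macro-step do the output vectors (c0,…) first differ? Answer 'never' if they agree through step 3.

first divergence at macro-step: 1

[Jacobi] macro 1: S0 reads c1=2 → after 2×micro: 0; S1 reads c2=2 → after 3×micro: 15/4; S2 reads c1=2 → after 1×micro: 1 ⇒ (c0=0, c1=15/4, c2=1)
[Jacobi] macro 2: S0 reads c1=15/4 → after 2×micro: 5; S1 reads c2=1 → after 3×micro: 71/32; S2 reads c1=15/4 → after 1×micro: -9/4 ⇒ (c0=5, c1=71/32, c2=-9/4)
[Jacobi] macro 3: S0 reads c1=71/32 → after 2×micro: 0; S1 reads c2=-9/4 → after 3×micro: -937/256; S2 reads c1=71/32 → after 1×micro: -179/32 ⇒ (c0=0, c1=-937/256, c2=-179/32)
[Gauss-Seidel] macro 1: S0 reads c1=2 → after 2×micro: 0; S1 reads c2=2 → after 3×micro: 15/4; S2 reads c1=15/4 → after 1×micro: -3/4 ⇒ (c0=0, c1=15/4, c2=-3/4)
[Gauss-Seidel] macro 2: S0 reads c1=15/4 → after 2×micro: 5; S1 reads c2=-3/4 → after 3×micro: -27/32; S2 reads c1=-27/32 → after 1×micro: -9/32 ⇒ (c0=5, c1=-27/32, c2=-9/32)
[Gauss-Seidel] macro 3: S0 reads c1=-27/32 → after 2×micro: 5; S1 reads c2=-9/32 → after 3×micro: -153/256; S2 reads c1=-153/256 → after 1×micro: 45/256 ⇒ (c0=5, c1=-153/256, c2=45/256)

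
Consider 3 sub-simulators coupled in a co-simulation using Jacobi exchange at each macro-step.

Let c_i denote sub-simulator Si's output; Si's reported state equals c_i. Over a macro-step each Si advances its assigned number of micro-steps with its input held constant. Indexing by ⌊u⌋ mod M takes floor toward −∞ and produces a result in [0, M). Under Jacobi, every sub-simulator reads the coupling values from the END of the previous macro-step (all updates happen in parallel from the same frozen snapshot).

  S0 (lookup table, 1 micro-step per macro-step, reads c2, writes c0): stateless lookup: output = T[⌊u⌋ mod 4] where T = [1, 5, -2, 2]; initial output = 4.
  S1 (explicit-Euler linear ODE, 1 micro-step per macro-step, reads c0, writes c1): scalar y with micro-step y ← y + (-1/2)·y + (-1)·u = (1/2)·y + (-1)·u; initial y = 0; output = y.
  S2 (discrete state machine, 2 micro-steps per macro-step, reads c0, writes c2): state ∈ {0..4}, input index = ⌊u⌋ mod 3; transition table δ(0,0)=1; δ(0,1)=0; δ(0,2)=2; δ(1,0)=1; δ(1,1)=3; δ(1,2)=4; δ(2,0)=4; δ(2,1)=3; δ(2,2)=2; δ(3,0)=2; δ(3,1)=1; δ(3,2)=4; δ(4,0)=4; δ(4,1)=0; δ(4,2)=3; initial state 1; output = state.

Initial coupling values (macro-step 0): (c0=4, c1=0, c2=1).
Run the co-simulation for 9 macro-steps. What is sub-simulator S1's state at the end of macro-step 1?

macro 1: S0 reads c2=1 → after 1×micro: 5; S1 reads c0=4 → after 1×micro: -4; S2 reads c0=4 → after 2×micro: 1 ⇒ (c0=5, c1=-4, c2=1)
macro 2: S0 reads c2=1 → after 1×micro: 5; S1 reads c0=5 → after 1×micro: -7; S2 reads c0=5 → after 2×micro: 3 ⇒ (c0=5, c1=-7, c2=3)
macro 3: S0 reads c2=3 → after 1×micro: 2; S1 reads c0=5 → after 1×micro: -17/2; S2 reads c0=5 → after 2×micro: 3 ⇒ (c0=2, c1=-17/2, c2=3)
macro 4: S0 reads c2=3 → after 1×micro: 2; S1 reads c0=2 → after 1×micro: -25/4; S2 reads c0=2 → after 2×micro: 3 ⇒ (c0=2, c1=-25/4, c2=3)
macro 5: S0 reads c2=3 → after 1×micro: 2; S1 reads c0=2 → after 1×micro: -41/8; S2 reads c0=2 → after 2×micro: 3 ⇒ (c0=2, c1=-41/8, c2=3)
macro 6: S0 reads c2=3 → after 1×micro: 2; S1 reads c0=2 → after 1×micro: -73/16; S2 reads c0=2 → after 2×micro: 3 ⇒ (c0=2, c1=-73/16, c2=3)
macro 7: S0 reads c2=3 → after 1×micro: 2; S1 reads c0=2 → after 1×micro: -137/32; S2 reads c0=2 → after 2×micro: 3 ⇒ (c0=2, c1=-137/32, c2=3)
macro 8: S0 reads c2=3 → after 1×micro: 2; S1 reads c0=2 → after 1×micro: -265/64; S2 reads c0=2 → after 2×micro: 3 ⇒ (c0=2, c1=-265/64, c2=3)
macro 9: S0 reads c2=3 → after 1×micro: 2; S1 reads c0=2 → after 1×micro: -521/128; S2 reads c0=2 → after 2×micro: 3 ⇒ (c0=2, c1=-521/128, c2=3)

S1 state at macro-step 1 = -4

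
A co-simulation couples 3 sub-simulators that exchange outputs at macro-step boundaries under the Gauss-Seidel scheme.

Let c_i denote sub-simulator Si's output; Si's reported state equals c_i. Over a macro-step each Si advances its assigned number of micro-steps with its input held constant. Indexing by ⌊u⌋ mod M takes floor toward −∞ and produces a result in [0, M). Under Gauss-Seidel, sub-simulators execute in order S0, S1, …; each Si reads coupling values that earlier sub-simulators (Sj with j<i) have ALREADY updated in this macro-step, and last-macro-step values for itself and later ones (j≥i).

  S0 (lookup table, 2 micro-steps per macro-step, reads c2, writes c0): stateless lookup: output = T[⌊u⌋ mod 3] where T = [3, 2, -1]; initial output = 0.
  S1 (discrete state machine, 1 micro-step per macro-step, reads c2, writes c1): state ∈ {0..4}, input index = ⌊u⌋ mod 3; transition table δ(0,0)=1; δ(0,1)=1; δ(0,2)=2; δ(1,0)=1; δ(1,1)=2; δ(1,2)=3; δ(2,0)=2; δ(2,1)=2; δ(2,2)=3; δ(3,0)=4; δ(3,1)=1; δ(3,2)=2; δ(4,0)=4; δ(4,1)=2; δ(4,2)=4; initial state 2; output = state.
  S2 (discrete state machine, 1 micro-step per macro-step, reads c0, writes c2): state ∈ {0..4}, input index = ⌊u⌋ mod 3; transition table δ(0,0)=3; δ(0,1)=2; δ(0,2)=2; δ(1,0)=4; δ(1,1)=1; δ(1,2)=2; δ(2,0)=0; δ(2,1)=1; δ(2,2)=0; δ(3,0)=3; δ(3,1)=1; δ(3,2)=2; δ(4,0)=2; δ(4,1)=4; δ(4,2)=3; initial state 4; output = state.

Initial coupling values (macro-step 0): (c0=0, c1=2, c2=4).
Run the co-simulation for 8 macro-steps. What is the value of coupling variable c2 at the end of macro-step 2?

c2 at macro-step 2 = 3

macro 1: S0 reads c2=4 → after 2×micro: 2; S1 reads c2=4 → after 1×micro: 2; S2 reads c0=2 → after 1×micro: 3 ⇒ (c0=2, c1=2, c2=3)
macro 2: S0 reads c2=3 → after 2×micro: 3; S1 reads c2=3 → after 1×micro: 2; S2 reads c0=3 → after 1×micro: 3 ⇒ (c0=3, c1=2, c2=3)
macro 3: S0 reads c2=3 → after 2×micro: 3; S1 reads c2=3 → after 1×micro: 2; S2 reads c0=3 → after 1×micro: 3 ⇒ (c0=3, c1=2, c2=3)
macro 4: S0 reads c2=3 → after 2×micro: 3; S1 reads c2=3 → after 1×micro: 2; S2 reads c0=3 → after 1×micro: 3 ⇒ (c0=3, c1=2, c2=3)
macro 5: S0 reads c2=3 → after 2×micro: 3; S1 reads c2=3 → after 1×micro: 2; S2 reads c0=3 → after 1×micro: 3 ⇒ (c0=3, c1=2, c2=3)
macro 6: S0 reads c2=3 → after 2×micro: 3; S1 reads c2=3 → after 1×micro: 2; S2 reads c0=3 → after 1×micro: 3 ⇒ (c0=3, c1=2, c2=3)
macro 7: S0 reads c2=3 → after 2×micro: 3; S1 reads c2=3 → after 1×micro: 2; S2 reads c0=3 → after 1×micro: 3 ⇒ (c0=3, c1=2, c2=3)
macro 8: S0 reads c2=3 → after 2×micro: 3; S1 reads c2=3 → after 1×micro: 2; S2 reads c0=3 → after 1×micro: 3 ⇒ (c0=3, c1=2, c2=3)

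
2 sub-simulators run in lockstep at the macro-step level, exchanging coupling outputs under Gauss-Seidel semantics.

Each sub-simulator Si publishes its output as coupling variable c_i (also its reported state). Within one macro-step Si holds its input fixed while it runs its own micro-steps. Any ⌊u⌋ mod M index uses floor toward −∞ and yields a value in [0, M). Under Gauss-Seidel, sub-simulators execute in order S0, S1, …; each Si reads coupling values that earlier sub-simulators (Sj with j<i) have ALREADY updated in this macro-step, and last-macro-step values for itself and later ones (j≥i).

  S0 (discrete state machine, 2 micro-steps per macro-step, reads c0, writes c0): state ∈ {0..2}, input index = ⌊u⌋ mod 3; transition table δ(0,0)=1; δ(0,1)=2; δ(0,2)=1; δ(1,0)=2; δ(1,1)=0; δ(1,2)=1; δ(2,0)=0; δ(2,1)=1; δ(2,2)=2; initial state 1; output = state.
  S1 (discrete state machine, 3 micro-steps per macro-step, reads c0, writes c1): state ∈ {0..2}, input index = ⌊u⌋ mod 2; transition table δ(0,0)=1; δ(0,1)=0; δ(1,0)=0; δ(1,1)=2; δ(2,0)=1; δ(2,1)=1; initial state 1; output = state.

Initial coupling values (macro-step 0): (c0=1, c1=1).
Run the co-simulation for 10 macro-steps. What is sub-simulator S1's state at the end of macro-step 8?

macro 1: S0 reads c0=1 → after 2×micro: 2; S1 reads c0=2 → after 3×micro: 0 ⇒ (c0=2, c1=0)
macro 2: S0 reads c0=2 → after 2×micro: 2; S1 reads c0=2 → after 3×micro: 1 ⇒ (c0=2, c1=1)
macro 3: S0 reads c0=2 → after 2×micro: 2; S1 reads c0=2 → after 3×micro: 0 ⇒ (c0=2, c1=0)
macro 4: S0 reads c0=2 → after 2×micro: 2; S1 reads c0=2 → after 3×micro: 1 ⇒ (c0=2, c1=1)
macro 5: S0 reads c0=2 → after 2×micro: 2; S1 reads c0=2 → after 3×micro: 0 ⇒ (c0=2, c1=0)
macro 6: S0 reads c0=2 → after 2×micro: 2; S1 reads c0=2 → after 3×micro: 1 ⇒ (c0=2, c1=1)
macro 7: S0 reads c0=2 → after 2×micro: 2; S1 reads c0=2 → after 3×micro: 0 ⇒ (c0=2, c1=0)
macro 8: S0 reads c0=2 → after 2×micro: 2; S1 reads c0=2 → after 3×micro: 1 ⇒ (c0=2, c1=1)
macro 9: S0 reads c0=2 → after 2×micro: 2; S1 reads c0=2 → after 3×micro: 0 ⇒ (c0=2, c1=0)
macro 10: S0 reads c0=2 → after 2×micro: 2; S1 reads c0=2 → after 3×micro: 1 ⇒ (c0=2, c1=1)

S1 state at macro-step 8 = 1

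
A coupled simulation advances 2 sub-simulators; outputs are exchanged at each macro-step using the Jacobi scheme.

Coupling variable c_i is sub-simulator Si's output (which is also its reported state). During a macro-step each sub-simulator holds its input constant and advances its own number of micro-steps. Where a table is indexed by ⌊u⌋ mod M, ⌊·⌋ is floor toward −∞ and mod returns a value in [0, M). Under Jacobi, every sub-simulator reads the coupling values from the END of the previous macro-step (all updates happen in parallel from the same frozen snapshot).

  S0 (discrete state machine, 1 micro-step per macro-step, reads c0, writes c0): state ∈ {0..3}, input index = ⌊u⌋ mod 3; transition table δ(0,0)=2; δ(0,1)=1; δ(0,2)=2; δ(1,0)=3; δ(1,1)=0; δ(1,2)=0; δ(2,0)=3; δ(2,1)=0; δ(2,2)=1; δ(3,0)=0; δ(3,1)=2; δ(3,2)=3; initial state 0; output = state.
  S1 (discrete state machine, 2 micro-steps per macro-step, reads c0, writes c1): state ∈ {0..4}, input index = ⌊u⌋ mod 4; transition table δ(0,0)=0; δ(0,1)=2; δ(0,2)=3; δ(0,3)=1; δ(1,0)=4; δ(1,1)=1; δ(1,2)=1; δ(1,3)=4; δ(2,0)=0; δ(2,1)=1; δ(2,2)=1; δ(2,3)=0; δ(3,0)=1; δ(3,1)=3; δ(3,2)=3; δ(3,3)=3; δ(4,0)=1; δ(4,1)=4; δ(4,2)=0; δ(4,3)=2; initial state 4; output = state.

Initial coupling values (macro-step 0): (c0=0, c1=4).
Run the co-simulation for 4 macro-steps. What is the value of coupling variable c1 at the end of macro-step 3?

macro 1: S0 reads c0=0 → after 1×micro: 2; S1 reads c0=0 → after 2×micro: 4 ⇒ (c0=2, c1=4)
macro 2: S0 reads c0=2 → after 1×micro: 1; S1 reads c0=2 → after 2×micro: 3 ⇒ (c0=1, c1=3)
macro 3: S0 reads c0=1 → after 1×micro: 0; S1 reads c0=1 → after 2×micro: 3 ⇒ (c0=0, c1=3)
macro 4: S0 reads c0=0 → after 1×micro: 2; S1 reads c0=0 → after 2×micro: 4 ⇒ (c0=2, c1=4)

c1 at macro-step 3 = 3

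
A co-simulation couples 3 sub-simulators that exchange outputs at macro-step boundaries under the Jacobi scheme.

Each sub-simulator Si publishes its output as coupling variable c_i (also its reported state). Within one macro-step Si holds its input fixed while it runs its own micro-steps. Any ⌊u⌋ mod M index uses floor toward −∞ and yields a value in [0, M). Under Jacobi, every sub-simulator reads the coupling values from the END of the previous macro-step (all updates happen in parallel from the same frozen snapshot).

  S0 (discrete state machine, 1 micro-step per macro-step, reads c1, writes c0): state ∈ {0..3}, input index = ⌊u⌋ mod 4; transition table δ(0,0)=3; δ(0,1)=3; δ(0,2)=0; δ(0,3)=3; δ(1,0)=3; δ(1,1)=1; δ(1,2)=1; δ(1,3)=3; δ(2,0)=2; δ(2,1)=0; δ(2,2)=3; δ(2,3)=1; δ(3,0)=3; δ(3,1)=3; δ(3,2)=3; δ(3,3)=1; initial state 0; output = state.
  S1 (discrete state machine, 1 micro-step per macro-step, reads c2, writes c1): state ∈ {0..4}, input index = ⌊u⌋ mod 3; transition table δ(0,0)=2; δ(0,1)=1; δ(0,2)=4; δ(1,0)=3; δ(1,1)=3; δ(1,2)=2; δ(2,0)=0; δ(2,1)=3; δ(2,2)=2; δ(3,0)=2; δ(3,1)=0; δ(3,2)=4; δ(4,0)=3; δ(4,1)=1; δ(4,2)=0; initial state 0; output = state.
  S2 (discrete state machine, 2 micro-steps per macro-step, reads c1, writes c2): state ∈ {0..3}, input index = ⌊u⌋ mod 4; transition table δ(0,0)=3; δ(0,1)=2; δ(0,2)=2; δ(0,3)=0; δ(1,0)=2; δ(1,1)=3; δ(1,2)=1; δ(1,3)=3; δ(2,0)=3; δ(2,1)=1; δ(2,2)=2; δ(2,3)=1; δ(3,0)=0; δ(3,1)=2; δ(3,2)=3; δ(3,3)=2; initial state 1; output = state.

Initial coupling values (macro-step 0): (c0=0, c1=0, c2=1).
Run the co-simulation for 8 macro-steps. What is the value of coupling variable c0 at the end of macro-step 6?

c0 at macro-step 6 = 1

macro 1: S0 reads c1=0 → after 1×micro: 3; S1 reads c2=1 → after 1×micro: 1; S2 reads c1=0 → after 2×micro: 3 ⇒ (c0=3, c1=1, c2=3)
macro 2: S0 reads c1=1 → after 1×micro: 3; S1 reads c2=3 → after 1×micro: 3; S2 reads c1=1 → after 2×micro: 1 ⇒ (c0=3, c1=3, c2=1)
macro 3: S0 reads c1=3 → after 1×micro: 1; S1 reads c2=1 → after 1×micro: 0; S2 reads c1=3 → after 2×micro: 2 ⇒ (c0=1, c1=0, c2=2)
macro 4: S0 reads c1=0 → after 1×micro: 3; S1 reads c2=2 → after 1×micro: 4; S2 reads c1=0 → after 2×micro: 0 ⇒ (c0=3, c1=4, c2=0)
macro 5: S0 reads c1=4 → after 1×micro: 3; S1 reads c2=0 → after 1×micro: 3; S2 reads c1=4 → after 2×micro: 0 ⇒ (c0=3, c1=3, c2=0)
macro 6: S0 reads c1=3 → after 1×micro: 1; S1 reads c2=0 → after 1×micro: 2; S2 reads c1=3 → after 2×micro: 0 ⇒ (c0=1, c1=2, c2=0)
macro 7: S0 reads c1=2 → after 1×micro: 1; S1 reads c2=0 → after 1×micro: 0; S2 reads c1=2 → after 2×micro: 2 ⇒ (c0=1, c1=0, c2=2)
macro 8: S0 reads c1=0 → after 1×micro: 3; S1 reads c2=2 → after 1×micro: 4; S2 reads c1=0 → after 2×micro: 0 ⇒ (c0=3, c1=4, c2=0)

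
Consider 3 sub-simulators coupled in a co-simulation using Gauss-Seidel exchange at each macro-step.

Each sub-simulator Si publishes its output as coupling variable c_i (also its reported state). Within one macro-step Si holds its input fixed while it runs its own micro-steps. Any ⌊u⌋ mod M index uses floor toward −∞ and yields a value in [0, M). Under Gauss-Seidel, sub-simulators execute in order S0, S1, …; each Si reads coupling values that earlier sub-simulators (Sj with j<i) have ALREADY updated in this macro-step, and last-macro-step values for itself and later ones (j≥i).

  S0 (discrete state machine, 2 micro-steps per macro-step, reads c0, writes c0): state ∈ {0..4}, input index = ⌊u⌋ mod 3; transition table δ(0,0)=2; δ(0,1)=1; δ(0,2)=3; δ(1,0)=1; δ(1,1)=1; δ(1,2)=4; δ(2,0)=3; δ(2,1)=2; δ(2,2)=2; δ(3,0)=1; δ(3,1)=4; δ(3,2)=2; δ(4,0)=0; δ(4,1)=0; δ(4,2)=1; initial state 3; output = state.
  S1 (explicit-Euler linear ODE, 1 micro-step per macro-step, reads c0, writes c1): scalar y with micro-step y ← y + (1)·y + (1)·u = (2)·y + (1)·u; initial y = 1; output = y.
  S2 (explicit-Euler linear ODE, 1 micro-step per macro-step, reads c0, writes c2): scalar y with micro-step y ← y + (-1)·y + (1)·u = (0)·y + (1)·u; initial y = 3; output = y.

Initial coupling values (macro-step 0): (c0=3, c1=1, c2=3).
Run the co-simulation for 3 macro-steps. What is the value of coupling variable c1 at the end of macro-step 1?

macro 1: S0 reads c0=3 → after 2×micro: 1; S1 reads c0=1 → after 1×micro: 3; S2 reads c0=1 → after 1×micro: 1 ⇒ (c0=1, c1=3, c2=1)
macro 2: S0 reads c0=1 → after 2×micro: 1; S1 reads c0=1 → after 1×micro: 7; S2 reads c0=1 → after 1×micro: 1 ⇒ (c0=1, c1=7, c2=1)
macro 3: S0 reads c0=1 → after 2×micro: 1; S1 reads c0=1 → after 1×micro: 15; S2 reads c0=1 → after 1×micro: 1 ⇒ (c0=1, c1=15, c2=1)

c1 at macro-step 1 = 3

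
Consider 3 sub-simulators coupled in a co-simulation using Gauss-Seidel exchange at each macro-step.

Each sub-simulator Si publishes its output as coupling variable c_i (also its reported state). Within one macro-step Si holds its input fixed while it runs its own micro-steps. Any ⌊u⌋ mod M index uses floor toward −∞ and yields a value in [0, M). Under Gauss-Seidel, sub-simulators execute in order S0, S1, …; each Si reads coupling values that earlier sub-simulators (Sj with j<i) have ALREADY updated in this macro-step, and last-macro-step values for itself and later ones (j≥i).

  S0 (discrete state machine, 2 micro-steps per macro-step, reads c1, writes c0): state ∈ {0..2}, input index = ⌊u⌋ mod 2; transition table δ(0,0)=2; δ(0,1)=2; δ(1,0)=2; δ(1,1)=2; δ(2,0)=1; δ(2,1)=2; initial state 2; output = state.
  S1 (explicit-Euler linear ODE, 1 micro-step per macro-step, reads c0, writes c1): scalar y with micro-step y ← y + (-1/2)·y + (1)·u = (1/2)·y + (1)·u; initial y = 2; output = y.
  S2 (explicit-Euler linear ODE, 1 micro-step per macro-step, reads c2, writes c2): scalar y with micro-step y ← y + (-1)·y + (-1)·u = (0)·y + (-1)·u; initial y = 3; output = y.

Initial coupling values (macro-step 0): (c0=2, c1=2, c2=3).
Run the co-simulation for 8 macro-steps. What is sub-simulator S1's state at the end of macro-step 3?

S1 state at macro-step 3 = 15/4

macro 1: S0 reads c1=2 → after 2×micro: 2; S1 reads c0=2 → after 1×micro: 3; S2 reads c2=3 → after 1×micro: -3 ⇒ (c0=2, c1=3, c2=-3)
macro 2: S0 reads c1=3 → after 2×micro: 2; S1 reads c0=2 → after 1×micro: 7/2; S2 reads c2=-3 → after 1×micro: 3 ⇒ (c0=2, c1=7/2, c2=3)
macro 3: S0 reads c1=7/2 → after 2×micro: 2; S1 reads c0=2 → after 1×micro: 15/4; S2 reads c2=3 → after 1×micro: -3 ⇒ (c0=2, c1=15/4, c2=-3)
macro 4: S0 reads c1=15/4 → after 2×micro: 2; S1 reads c0=2 → after 1×micro: 31/8; S2 reads c2=-3 → after 1×micro: 3 ⇒ (c0=2, c1=31/8, c2=3)
macro 5: S0 reads c1=31/8 → after 2×micro: 2; S1 reads c0=2 → after 1×micro: 63/16; S2 reads c2=3 → after 1×micro: -3 ⇒ (c0=2, c1=63/16, c2=-3)
macro 6: S0 reads c1=63/16 → after 2×micro: 2; S1 reads c0=2 → after 1×micro: 127/32; S2 reads c2=-3 → after 1×micro: 3 ⇒ (c0=2, c1=127/32, c2=3)
macro 7: S0 reads c1=127/32 → after 2×micro: 2; S1 reads c0=2 → after 1×micro: 255/64; S2 reads c2=3 → after 1×micro: -3 ⇒ (c0=2, c1=255/64, c2=-3)
macro 8: S0 reads c1=255/64 → after 2×micro: 2; S1 reads c0=2 → after 1×micro: 511/128; S2 reads c2=-3 → after 1×micro: 3 ⇒ (c0=2, c1=511/128, c2=3)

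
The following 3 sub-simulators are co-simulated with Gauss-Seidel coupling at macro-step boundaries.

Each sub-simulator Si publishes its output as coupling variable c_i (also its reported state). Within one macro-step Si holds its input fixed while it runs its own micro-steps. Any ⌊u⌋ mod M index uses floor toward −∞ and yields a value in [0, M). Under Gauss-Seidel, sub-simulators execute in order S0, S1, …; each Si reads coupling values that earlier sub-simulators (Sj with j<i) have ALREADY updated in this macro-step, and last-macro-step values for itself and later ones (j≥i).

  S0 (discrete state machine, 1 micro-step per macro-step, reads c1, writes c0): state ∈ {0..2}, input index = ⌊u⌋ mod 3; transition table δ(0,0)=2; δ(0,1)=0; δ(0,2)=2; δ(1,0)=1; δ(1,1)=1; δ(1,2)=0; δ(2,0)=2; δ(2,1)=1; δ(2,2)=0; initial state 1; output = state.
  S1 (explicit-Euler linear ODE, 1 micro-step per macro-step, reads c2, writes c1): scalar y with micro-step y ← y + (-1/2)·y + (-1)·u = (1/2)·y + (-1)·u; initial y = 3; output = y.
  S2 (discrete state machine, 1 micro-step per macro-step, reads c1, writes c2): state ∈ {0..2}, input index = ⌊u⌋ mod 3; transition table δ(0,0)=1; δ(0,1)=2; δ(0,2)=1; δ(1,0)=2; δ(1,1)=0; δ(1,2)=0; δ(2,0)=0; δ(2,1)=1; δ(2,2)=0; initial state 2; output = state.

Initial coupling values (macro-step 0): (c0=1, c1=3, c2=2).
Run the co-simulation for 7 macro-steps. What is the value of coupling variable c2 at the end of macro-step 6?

c2 at macro-step 6 = 1

macro 1: S0 reads c1=3 → after 1×micro: 1; S1 reads c2=2 → after 1×micro: -1/2; S2 reads c1=-1/2 → after 1×micro: 0 ⇒ (c0=1, c1=-1/2, c2=0)
macro 2: S0 reads c1=-1/2 → after 1×micro: 0; S1 reads c2=0 → after 1×micro: -1/4; S2 reads c1=-1/4 → after 1×micro: 1 ⇒ (c0=0, c1=-1/4, c2=1)
macro 3: S0 reads c1=-1/4 → after 1×micro: 2; S1 reads c2=1 → after 1×micro: -9/8; S2 reads c1=-9/8 → after 1×micro: 0 ⇒ (c0=2, c1=-9/8, c2=0)
macro 4: S0 reads c1=-9/8 → after 1×micro: 1; S1 reads c2=0 → after 1×micro: -9/16; S2 reads c1=-9/16 → after 1×micro: 1 ⇒ (c0=1, c1=-9/16, c2=1)
macro 5: S0 reads c1=-9/16 → after 1×micro: 0; S1 reads c2=1 → after 1×micro: -41/32; S2 reads c1=-41/32 → after 1×micro: 0 ⇒ (c0=0, c1=-41/32, c2=0)
macro 6: S0 reads c1=-41/32 → after 1×micro: 0; S1 reads c2=0 → after 1×micro: -41/64; S2 reads c1=-41/64 → after 1×micro: 1 ⇒ (c0=0, c1=-41/64, c2=1)
macro 7: S0 reads c1=-41/64 → after 1×micro: 2; S1 reads c2=1 → after 1×micro: -169/128; S2 reads c1=-169/128 → after 1×micro: 0 ⇒ (c0=2, c1=-169/128, c2=0)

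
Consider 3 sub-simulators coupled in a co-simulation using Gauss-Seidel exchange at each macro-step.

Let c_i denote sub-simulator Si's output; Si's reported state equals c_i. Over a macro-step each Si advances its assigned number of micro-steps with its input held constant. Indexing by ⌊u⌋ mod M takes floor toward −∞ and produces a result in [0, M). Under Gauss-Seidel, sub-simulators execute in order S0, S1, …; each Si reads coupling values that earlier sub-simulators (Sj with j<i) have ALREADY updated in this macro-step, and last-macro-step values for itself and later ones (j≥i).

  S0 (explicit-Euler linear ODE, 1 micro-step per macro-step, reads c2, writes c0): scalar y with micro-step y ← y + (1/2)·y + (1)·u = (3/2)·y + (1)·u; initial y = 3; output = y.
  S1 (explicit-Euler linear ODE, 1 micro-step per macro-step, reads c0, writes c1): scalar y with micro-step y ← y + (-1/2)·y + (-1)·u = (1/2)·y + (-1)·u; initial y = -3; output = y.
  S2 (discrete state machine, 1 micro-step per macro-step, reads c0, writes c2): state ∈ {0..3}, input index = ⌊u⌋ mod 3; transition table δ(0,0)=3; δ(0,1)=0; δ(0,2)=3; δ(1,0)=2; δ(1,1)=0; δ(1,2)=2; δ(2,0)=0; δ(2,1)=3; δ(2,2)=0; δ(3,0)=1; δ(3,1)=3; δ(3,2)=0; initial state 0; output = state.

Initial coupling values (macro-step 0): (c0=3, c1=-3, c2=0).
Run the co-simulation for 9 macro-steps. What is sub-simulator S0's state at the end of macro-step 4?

S0 state at macro-step 4 = 363/16

macro 1: S0 reads c2=0 → after 1×micro: 9/2; S1 reads c0=9/2 → after 1×micro: -6; S2 reads c0=9/2 → after 1×micro: 0 ⇒ (c0=9/2, c1=-6, c2=0)
macro 2: S0 reads c2=0 → after 1×micro: 27/4; S1 reads c0=27/4 → after 1×micro: -39/4; S2 reads c0=27/4 → after 1×micro: 3 ⇒ (c0=27/4, c1=-39/4, c2=3)
macro 3: S0 reads c2=3 → after 1×micro: 105/8; S1 reads c0=105/8 → after 1×micro: -18; S2 reads c0=105/8 → after 1×micro: 3 ⇒ (c0=105/8, c1=-18, c2=3)
macro 4: S0 reads c2=3 → after 1×micro: 363/16; S1 reads c0=363/16 → after 1×micro: -507/16; S2 reads c0=363/16 → after 1×micro: 3 ⇒ (c0=363/16, c1=-507/16, c2=3)
macro 5: S0 reads c2=3 → after 1×micro: 1185/32; S1 reads c0=1185/32 → after 1×micro: -423/8; S2 reads c0=1185/32 → after 1×micro: 3 ⇒ (c0=1185/32, c1=-423/8, c2=3)
macro 6: S0 reads c2=3 → after 1×micro: 3747/64; S1 reads c0=3747/64 → after 1×micro: -5439/64; S2 reads c0=3747/64 → after 1×micro: 3 ⇒ (c0=3747/64, c1=-5439/64, c2=3)
macro 7: S0 reads c2=3 → after 1×micro: 11625/128; S1 reads c0=11625/128 → after 1×micro: -2133/16; S2 reads c0=11625/128 → after 1×micro: 1 ⇒ (c0=11625/128, c1=-2133/16, c2=1)
macro 8: S0 reads c2=1 → after 1×micro: 35131/256; S1 reads c0=35131/256 → after 1×micro: -52195/256; S2 reads c0=35131/256 → after 1×micro: 2 ⇒ (c0=35131/256, c1=-52195/256, c2=2)
macro 9: S0 reads c2=2 → after 1×micro: 106417/512; S1 reads c0=106417/512 → after 1×micro: -39653/128; S2 reads c0=106417/512 → after 1×micro: 0 ⇒ (c0=106417/512, c1=-39653/128, c2=0)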